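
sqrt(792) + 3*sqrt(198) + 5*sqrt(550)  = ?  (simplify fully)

sqrt(792) = 6*sqrt(22); 3*sqrt(198) = 9*sqrt(22); 5*sqrt(550) = 25*sqrt(22)
Combine: (6 + 9 + 25)·sqrt(22) = 40*sqrt(22)

40*sqrt(22)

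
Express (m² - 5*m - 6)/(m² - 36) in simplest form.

(m + 1)/(m + 6)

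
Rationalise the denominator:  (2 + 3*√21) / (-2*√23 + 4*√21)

Multiply numerator and denominator by 2*√23 + 4*√21.
Denominator becomes 244; numerator becomes 4*√23 + 8*√21 + 6*√483 + 252.

(2*√23 + 4*√21 + 3*√483 + 126)/122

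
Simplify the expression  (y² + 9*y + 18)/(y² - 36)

(y + 3)/(y - 6)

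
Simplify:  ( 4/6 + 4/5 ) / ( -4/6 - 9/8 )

Numerator: 4/6 + 4/5 = 22/15
Denominator: -4/6 - 9/8 = -43/24
Divide: (22/15) · (-24/43) = -176/215

-176/215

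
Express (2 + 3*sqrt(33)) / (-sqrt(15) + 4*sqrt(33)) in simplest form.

Multiply numerator and denominator by sqrt(15) + 4*sqrt(33).
Denominator becomes 513; numerator becomes 2*sqrt(15) + 8*sqrt(33) + 9*sqrt(55) + 396.

(2*sqrt(15) + 8*sqrt(33) + 9*sqrt(55) + 396)/513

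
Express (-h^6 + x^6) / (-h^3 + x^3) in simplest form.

h^3 + x^3

Factor x^6 - h^6 and cancel (-h^3 + x^3).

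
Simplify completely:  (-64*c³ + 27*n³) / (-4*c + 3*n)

Apply the difference-of-cubes factorisation and cancel (-4*c + 3*n).

16*c² + 12*c*n + 9*n²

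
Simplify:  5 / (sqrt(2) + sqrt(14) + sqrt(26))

Group as (sqrt(2) + sqrt(26)) + sqrt(14); multiply by (sqrt(2) + sqrt(26)) - sqrt(14), then rationalise the remaining surd.

(-10*sqrt(182) - 25*sqrt(26) + 35*sqrt(14) + 95*sqrt(2))/6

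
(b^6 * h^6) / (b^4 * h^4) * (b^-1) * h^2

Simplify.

Quotient: b^2 * h^2
Multiply by (b^-1) * h^2: add exponents.

b*h^4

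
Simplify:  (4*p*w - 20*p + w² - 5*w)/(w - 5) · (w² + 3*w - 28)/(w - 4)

Factor: 4*p*w - 20*p + w² - 5*w = (w - 5)·(4*p + w);  w² + 3*w - 28 = (w - 4)·(w + 7)
Cancel the common factors (w - 4), (w - 5).

4*p*w + 28*p + w² + 7*w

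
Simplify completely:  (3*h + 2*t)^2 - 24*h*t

Expand the square and combine the 24*h*t term.

(3*h - 2*t)^2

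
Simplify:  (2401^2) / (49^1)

7^6

2401^2 = 7^8; 49^1 = 7^2
Combine exponents: 7^6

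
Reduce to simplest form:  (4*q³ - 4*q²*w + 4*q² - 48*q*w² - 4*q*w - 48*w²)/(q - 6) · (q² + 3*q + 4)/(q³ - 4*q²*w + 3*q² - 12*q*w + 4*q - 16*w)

(4*q² + 12*q*w + 4*q + 12*w)/(q - 6)

Factor: 4*q³ - 4*q²*w + 4*q² - 48*q*w² - 4*q*w - 48*w² = 4·(q + 1)·(q - 4*w)·(q + 3*w);  q³ - 4*q²*w + 3*q² - 12*q*w + 4*q - 16*w = (q² + 3*q + 4)·(q - 4*w)
Cancel the common factors (q² + 3*q + 4), (q - 4*w).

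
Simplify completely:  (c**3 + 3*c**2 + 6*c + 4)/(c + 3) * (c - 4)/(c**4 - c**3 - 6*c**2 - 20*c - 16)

1/(c + 3)

Factor: c**3 + 3*c**2 + 6*c + 4 = (c**2 + 2*c + 4)*(c + 1);  c**4 - c**3 - 6*c**2 - 20*c - 16 = (c - 4)*(c**2 + 2*c + 4)*(c + 1)
Cancel the common factors (c**2 + 2*c + 4), (c - 4), (c + 1).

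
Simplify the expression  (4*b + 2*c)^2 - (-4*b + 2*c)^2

32*b*c

Only the odd-power cross terms survive.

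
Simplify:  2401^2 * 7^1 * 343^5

7^24

2401^2 = 7^8; 7^1 = 7^1; 343^5 = 7^15
Combine exponents: 7^24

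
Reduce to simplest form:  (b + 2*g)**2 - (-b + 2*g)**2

8*b*g

Write as f((2*g),b) - f((2*g),-b) and expand.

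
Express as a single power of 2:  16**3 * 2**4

16**3 = 2**12; 2**4 = 2**4
Combine exponents: 2**16

2**16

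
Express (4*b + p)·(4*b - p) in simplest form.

16*b² - p²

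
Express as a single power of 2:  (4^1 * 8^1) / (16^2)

2^(-3)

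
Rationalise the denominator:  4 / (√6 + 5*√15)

(-4*√6 + 20*√15)/369

Multiply numerator and denominator by -5*√15 + √6.
Denominator becomes -369; numerator becomes -20*√15 + 4*√6.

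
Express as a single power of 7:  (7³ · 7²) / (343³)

7³ = 7^3; 7² = 7^2; 343³ = 7^9
Combine exponents: 7^(-4)

7^(-4)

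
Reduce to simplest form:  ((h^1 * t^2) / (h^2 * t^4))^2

Inside the bracket: (h^-1) * (t^-2)
Raise to the power 2: (h^-2) * (t^-4)

1/(h^2*t^4)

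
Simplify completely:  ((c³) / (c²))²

c²

Inside the bracket: c¹
Raise to the power 2: c²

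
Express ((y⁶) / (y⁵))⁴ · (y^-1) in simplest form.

Inside the bracket: y¹
Raise to the power 4: y⁴
Multiply by (y^-1): add exponents.

y³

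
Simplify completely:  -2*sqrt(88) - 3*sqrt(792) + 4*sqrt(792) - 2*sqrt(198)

2*sqrt(88) = 4*sqrt(22); 3*sqrt(792) = 18*sqrt(22); 4*sqrt(792) = 24*sqrt(22); 2*sqrt(198) = 6*sqrt(22)
Combine: (-4 - 18 + 24 - 6)·sqrt(22) = -4*sqrt(22)

-4*sqrt(22)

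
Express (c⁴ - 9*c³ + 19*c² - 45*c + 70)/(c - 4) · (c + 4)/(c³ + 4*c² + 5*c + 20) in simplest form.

Factor: c⁴ - 9*c³ + 19*c² - 45*c + 70 = (c - 7)·(c - 2)·(c² + 5);  c³ + 4*c² + 5*c + 20 = (c + 4)·(c² + 5)
Cancel the common factors (c² + 5), (c + 4).

(c² - 9*c + 14)/(c - 4)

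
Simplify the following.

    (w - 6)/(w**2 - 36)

1/(w + 6)

Factor: w**2 - 36 = (w + 6)*(w - 6)
Cancel the common factor (w - 6).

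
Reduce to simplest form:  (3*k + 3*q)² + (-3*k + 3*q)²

Only the even-power cross terms survive.

18*k² + 18*q²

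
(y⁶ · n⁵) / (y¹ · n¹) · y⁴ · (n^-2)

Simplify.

n²*y⁹

Quotient: y⁵ · n⁴
Multiply by y⁴ · (n^-2): add exponents.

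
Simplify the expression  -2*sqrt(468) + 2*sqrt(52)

-8*sqrt(13)

2*sqrt(468) = 12*sqrt(13); 2*sqrt(52) = 4*sqrt(13)
Combine: (-12 + 4)·sqrt(13) = -8*sqrt(13)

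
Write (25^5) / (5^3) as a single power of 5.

25^5 = 5^10; 5^3 = 5^3
Combine exponents: 5^7

5^7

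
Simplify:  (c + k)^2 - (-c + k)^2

4*c*k

Write as f(k,c) - f(k,-c) and expand.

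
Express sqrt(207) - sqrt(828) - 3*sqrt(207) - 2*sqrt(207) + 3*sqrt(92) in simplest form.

-12*sqrt(23)

sqrt(207) = 3*sqrt(23); sqrt(828) = 6*sqrt(23); 3*sqrt(207) = 9*sqrt(23); 2*sqrt(207) = 6*sqrt(23); 3*sqrt(92) = 6*sqrt(23)
Combine: (3 - 6 - 9 - 6 + 6)·sqrt(23) = -12*sqrt(23)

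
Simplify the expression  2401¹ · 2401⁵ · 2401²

2401¹ = 7^4; 2401⁵ = 7^20; 2401² = 7^8
Combine exponents: 7^32

7^32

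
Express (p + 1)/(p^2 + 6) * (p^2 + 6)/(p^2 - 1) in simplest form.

1/(p - 1)

Factor: p^2 - 1 = (p + 1)*(p - 1)
Cancel the common factors (p^2 + 6), (p + 1).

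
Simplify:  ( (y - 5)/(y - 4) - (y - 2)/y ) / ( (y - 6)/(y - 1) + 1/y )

Numerator: (y - 5)/(y - 4) - (y - 2)/y = (y - 8)/(y^2 - 4*y)
Denominator: (y - 6)/(y - 1) + 1/y = (y^2 - 5*y - 1)/(y^2 - y)
Divide: ((y - 8)/(y^2 - 4*y)) · ((y^2 - y)/(y^2 - 5*y - 1)) = (y^2 - 9*y + 8)/(y^3 - 9*y^2 + 19*y + 4)

(y^2 - 9*y + 8)/(y^3 - 9*y^2 + 19*y + 4)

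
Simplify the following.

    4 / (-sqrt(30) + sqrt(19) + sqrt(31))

(-20*sqrt(30) + 18*sqrt(31) + 42*sqrt(19) + 2*sqrt(17670))/489

Group as (sqrt(19) + sqrt(31)) - sqrt(30); multiply by (sqrt(19) + sqrt(31)) + sqrt(30), then rationalise the remaining surd.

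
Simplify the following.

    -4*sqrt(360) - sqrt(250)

4*sqrt(360) = 24*sqrt(10); sqrt(250) = 5*sqrt(10)
Combine: (-24 - 5)·sqrt(10) = -29*sqrt(10)

-29*sqrt(10)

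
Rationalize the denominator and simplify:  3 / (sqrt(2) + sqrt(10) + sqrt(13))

Group as (sqrt(2) + sqrt(13)) + sqrt(10); multiply by (sqrt(2) + sqrt(13)) - sqrt(10), then rationalise the remaining surd.

(-12*sqrt(65) - 3*sqrt(13) + 15*sqrt(10) + 63*sqrt(2))/79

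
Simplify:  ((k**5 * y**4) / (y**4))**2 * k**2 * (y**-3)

Inside the bracket: k**5
Raise to the power 2: k**10
Multiply by k**2 * (y**-3): add exponents.

k**12/y**3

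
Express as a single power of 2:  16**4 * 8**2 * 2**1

16**4 = 2**16; 8**2 = 2**6; 2**1 = 2**1
Combine exponents: 2**23

2**23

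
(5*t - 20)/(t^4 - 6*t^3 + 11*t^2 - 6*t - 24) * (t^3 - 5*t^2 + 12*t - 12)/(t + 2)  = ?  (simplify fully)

(5*t - 10)/(t^2 + 3*t + 2)

Factor: 5*t - 20 = 5*(t - 4);  t^4 - 6*t^3 + 11*t^2 - 6*t - 24 = (t + 1)*(t^2 - 3*t + 6)*(t - 4);  t^3 - 5*t^2 + 12*t - 12 = (t^2 - 3*t + 6)*(t - 2)
Cancel the common factors (t^2 - 3*t + 6), (t - 4).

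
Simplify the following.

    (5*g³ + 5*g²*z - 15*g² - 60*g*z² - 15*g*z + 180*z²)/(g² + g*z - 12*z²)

Factor: 5*g³ + 5*g²*z - 15*g² - 60*g*z² - 15*g*z + 180*z² = 5·(g - 3*z)·(g + 4*z)·(g - 3);  g² + g*z - 12*z² = (g - 3*z)·(g + 4*z)
Cancel the common factors (g + 4*z), (g - 3*z).

5*g - 15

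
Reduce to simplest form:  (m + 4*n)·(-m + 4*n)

-m² + 16*n²

(4*n)^2 - (m)^2 = -m² + 16*n².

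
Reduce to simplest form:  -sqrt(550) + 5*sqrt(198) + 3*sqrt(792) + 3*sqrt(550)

43*sqrt(22)

sqrt(550) = 5*sqrt(22); 5*sqrt(198) = 15*sqrt(22); 3*sqrt(792) = 18*sqrt(22); 3*sqrt(550) = 15*sqrt(22)
Combine: (-5 + 15 + 18 + 15)·sqrt(22) = 43*sqrt(22)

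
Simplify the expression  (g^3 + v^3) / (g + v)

v^3 + g^3 = (g + v)(g^2 - g*v + v^2).

g^2 - g*v + v^2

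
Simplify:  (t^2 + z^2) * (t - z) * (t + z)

t^4 - z^4

Pair the conjugate factors: (t+z)(t-z) = t^2 - z^2, then repeat with the next factor.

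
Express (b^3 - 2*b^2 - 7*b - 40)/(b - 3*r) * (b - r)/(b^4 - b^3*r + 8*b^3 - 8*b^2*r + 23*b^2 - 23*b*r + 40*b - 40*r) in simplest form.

(-b + 5)/(-b^2 + 3*b*r - 5*b + 15*r)

Factor: b^3 - 2*b^2 - 7*b - 40 = (b - 5)*(b^2 + 3*b + 8);  b^4 - b^3*r + 8*b^3 - 8*b^2*r + 23*b^2 - 23*b*r + 40*b - 40*r = (b^2 + 3*b + 8)*(b - r)*(b + 5)
Cancel the common factors (b^2 + 3*b + 8), (b - r).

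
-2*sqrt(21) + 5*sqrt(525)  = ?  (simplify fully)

23*sqrt(21)

2*sqrt(21) = 2*sqrt(21); 5*sqrt(525) = 25*sqrt(21)
Combine: (-2 + 25)·sqrt(21) = 23*sqrt(21)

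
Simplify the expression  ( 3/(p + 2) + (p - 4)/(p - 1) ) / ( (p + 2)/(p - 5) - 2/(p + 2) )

Numerator: 3/(p + 2) + (p - 4)/(p - 1) = (p^2 + p - 11)/(p^2 + p - 2)
Denominator: (p + 2)/(p - 5) - 2/(p + 2) = (p^2 + 2*p + 14)/(p^2 - 3*p - 10)
Divide: ((p^2 + p - 11)/(p^2 + p - 2)) · ((p^2 - 3*p - 10)/(p^2 + 2*p + 14)) = (p^3 - 4*p^2 - 16*p + 55)/(p^3 + p^2 + 12*p - 14)

(p^3 - 4*p^2 - 16*p + 55)/(p^3 + p^2 + 12*p - 14)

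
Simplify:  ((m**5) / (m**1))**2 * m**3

Inside the bracket: m**4
Raise to the power 2: m**8
Multiply by m**3: add exponents.

m**11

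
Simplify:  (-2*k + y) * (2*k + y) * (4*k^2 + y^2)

-16*k^4 + y^4

(y+(2*k))(y-(2*k)) = -4*k^2 + y^2; continue pairing.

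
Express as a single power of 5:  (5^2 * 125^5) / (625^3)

5^5

5^2 = 5^2; 125^5 = 5^15; 625^3 = 5^12
Combine exponents: 5^5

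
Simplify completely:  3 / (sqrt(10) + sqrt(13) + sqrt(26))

Group as (sqrt(10) + sqrt(26)) + sqrt(13); multiply by (sqrt(10) + sqrt(26)) - sqrt(13), then rationalise the remaining surd.

(-156*sqrt(5) - 9*sqrt(26) + 69*sqrt(13) + 87*sqrt(10))/511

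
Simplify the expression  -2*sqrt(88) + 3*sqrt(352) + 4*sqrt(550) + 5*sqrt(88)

2*sqrt(88) = 4*sqrt(22); 3*sqrt(352) = 12*sqrt(22); 4*sqrt(550) = 20*sqrt(22); 5*sqrt(88) = 10*sqrt(22)
Combine: (-4 + 12 + 20 + 10)·sqrt(22) = 38*sqrt(22)

38*sqrt(22)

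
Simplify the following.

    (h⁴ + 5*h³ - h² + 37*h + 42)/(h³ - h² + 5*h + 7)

h + 6

Factor: h⁴ + 5*h³ - h² + 37*h + 42 = (h + 6)·(h² - 2*h + 7)·(h + 1);  h³ - h² + 5*h + 7 = (h + 1)·(h² - 2*h + 7)
Cancel the common factors (h² - 2*h + 7), (h + 1).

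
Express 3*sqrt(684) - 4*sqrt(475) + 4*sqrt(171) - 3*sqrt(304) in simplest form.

-2*sqrt(19)

3*sqrt(684) = 18*sqrt(19); 4*sqrt(475) = 20*sqrt(19); 4*sqrt(171) = 12*sqrt(19); 3*sqrt(304) = 12*sqrt(19)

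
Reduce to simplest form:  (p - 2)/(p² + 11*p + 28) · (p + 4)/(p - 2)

1/(p + 7)

Factor: p² + 11*p + 28 = (p + 4)·(p + 7)
Cancel the common factors (p - 2), (p + 4).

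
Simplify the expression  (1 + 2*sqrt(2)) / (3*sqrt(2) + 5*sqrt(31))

(-12 - 3*sqrt(2) + 5*sqrt(31) + 10*sqrt(62))/757

Multiply numerator and denominator by -5*sqrt(31) + 3*sqrt(2).
Denominator becomes -757; numerator becomes -10*sqrt(62) - 5*sqrt(31) + 3*sqrt(2) + 12.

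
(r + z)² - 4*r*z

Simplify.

Expand the square and combine the 4*r*z term.

(r - z)²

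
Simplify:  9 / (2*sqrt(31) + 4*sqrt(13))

(-3*sqrt(31) + 6*sqrt(13))/14

Multiply numerator and denominator by -2*sqrt(31) + 4*sqrt(13).
Denominator becomes 84; numerator becomes -18*sqrt(31) + 36*sqrt(13).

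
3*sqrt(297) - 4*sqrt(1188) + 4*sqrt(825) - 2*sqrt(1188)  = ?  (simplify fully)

3*sqrt(297) = 9*sqrt(33); 4*sqrt(1188) = 24*sqrt(33); 4*sqrt(825) = 20*sqrt(33); 2*sqrt(1188) = 12*sqrt(33)
Combine: (9 - 24 + 20 - 12)·sqrt(33) = -7*sqrt(33)

-7*sqrt(33)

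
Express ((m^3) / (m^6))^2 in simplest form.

m^(-6)

Inside the bracket: (m^-3)
Raise to the power 2: (m^-6)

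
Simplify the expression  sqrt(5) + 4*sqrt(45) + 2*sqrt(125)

sqrt(5) = sqrt(5); 4*sqrt(45) = 12*sqrt(5); 2*sqrt(125) = 10*sqrt(5)
Combine: (1 + 12 + 10)·sqrt(5) = 23*sqrt(5)

23*sqrt(5)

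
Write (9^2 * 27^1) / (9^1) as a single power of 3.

9^2 = 3^4; 27^1 = 3^3; 9^1 = 3^2
Combine exponents: 3^5

3^5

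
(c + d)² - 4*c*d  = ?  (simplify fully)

After expansion: c² - 2*c*d + d² — a perfect-square trinomial.

(c - d)²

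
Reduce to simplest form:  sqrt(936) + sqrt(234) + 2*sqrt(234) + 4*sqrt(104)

sqrt(936) = 6*sqrt(26); sqrt(234) = 3*sqrt(26); 2*sqrt(234) = 6*sqrt(26); 4*sqrt(104) = 8*sqrt(26)
Combine: (6 + 3 + 6 + 8)·sqrt(26) = 23*sqrt(26)

23*sqrt(26)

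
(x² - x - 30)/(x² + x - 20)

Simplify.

Factor: x² - x - 30 = (x - 6)·(x + 5);  x² + x - 20 = (x + 5)·(x - 4)
Cancel the common factor (x + 5).

(x - 6)/(x - 4)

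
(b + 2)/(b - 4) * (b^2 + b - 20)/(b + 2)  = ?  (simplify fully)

Factor: b^2 + b - 20 = (b + 5)*(b - 4)
Cancel the common factors (b - 4), (b + 2).

b + 5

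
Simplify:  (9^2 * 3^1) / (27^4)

3^(-7)

9^2 = 3^4; 3^1 = 3^1; 27^4 = 3^12
Combine exponents: 3^(-7)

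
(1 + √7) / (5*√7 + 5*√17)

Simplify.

Multiply numerator and denominator by -5*√17 + 5*√7.
Denominator becomes -250; numerator becomes -5*√119 - 5*√17 + 5*√7 + 35.

(-7 - √7 + √17 + √119)/50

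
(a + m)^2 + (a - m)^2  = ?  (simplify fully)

2*a^2 + 2*m^2

Binomially expand both and collect terms in a, m.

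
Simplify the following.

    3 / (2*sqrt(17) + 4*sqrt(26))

Multiply numerator and denominator by -4*sqrt(26) + 2*sqrt(17).
Denominator becomes -348; numerator becomes -12*sqrt(26) + 6*sqrt(17).

(-sqrt(17) + 2*sqrt(26))/58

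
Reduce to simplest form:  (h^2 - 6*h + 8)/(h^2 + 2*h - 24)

Factor: h^2 - 6*h + 8 = (h - 2)*(h - 4);  h^2 + 2*h - 24 = (h - 4)*(h + 6)
Cancel the common factor (h - 4).

(h - 2)/(h + 6)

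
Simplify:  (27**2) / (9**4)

27**2 = 3**6; 9**4 = 3**8
Combine exponents: 3**(-2)

3**(-2)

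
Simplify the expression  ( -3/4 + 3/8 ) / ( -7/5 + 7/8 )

5/7

Numerator: -3/4 + 3/8 = -3/8
Denominator: -7/5 + 7/8 = -21/40
Divide: (-3/8) · (-40/21) = 5/7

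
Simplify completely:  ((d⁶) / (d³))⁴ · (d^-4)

d⁸

Inside the bracket: d³
Raise to the power 4: d^12
Multiply by (d^-4): add exponents.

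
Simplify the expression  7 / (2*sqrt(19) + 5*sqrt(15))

Multiply numerator and denominator by -2*sqrt(19) + 5*sqrt(15).
Denominator becomes 299; numerator becomes -14*sqrt(19) + 35*sqrt(15).

(-14*sqrt(19) + 35*sqrt(15))/299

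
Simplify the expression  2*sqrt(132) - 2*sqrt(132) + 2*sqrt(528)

8*sqrt(33)

2*sqrt(132) = 4*sqrt(33); 2*sqrt(132) = 4*sqrt(33); 2*sqrt(528) = 8*sqrt(33)
Combine: (4 - 4 + 8)·sqrt(33) = 8*sqrt(33)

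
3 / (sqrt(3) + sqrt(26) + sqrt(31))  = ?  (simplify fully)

Group as (sqrt(3) + sqrt(31)) + sqrt(26); multiply by (sqrt(3) + sqrt(31)) - sqrt(26), then rationalise the remaining surd.

(-3*sqrt(2418) - 3*sqrt(31) + 12*sqrt(26) + 81*sqrt(3))/154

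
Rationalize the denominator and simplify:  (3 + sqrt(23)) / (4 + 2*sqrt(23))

Multiply numerator and denominator by -2*sqrt(23) + 4.
Denominator becomes -76; numerator becomes -34 - 2*sqrt(23).

(sqrt(23) + 17)/38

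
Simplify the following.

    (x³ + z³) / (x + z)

x² - x*z + z²

Apply the sum-of-cubes factorisation and cancel (x + z).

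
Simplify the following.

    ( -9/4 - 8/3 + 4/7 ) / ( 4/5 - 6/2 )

Numerator: -9/4 - 8/3 + 4/7 = -365/84
Denominator: 4/5 - 6/2 = -11/5
Divide: (-365/84) · (-5/11) = 1825/924

1825/924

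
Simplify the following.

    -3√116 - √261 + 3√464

3*√29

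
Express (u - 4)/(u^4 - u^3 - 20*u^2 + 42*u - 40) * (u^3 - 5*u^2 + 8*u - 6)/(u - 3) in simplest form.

1/(u + 5)

Factor: u^4 - u^3 - 20*u^2 + 42*u - 40 = (u - 4)*(u^2 - 2*u + 2)*(u + 5);  u^3 - 5*u^2 + 8*u - 6 = (u^2 - 2*u + 2)*(u - 3)
Cancel the common factors (u^2 - 2*u + 2), (u - 4), (u - 3).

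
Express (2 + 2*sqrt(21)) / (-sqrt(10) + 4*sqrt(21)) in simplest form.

(sqrt(10) + sqrt(210) + 4*sqrt(21) + 84)/163

Multiply numerator and denominator by sqrt(10) + 4*sqrt(21).
Denominator becomes 326; numerator becomes 2*sqrt(10) + 2*sqrt(210) + 8*sqrt(21) + 168.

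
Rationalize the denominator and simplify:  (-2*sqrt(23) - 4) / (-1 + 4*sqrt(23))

Multiply numerator and denominator by -4*sqrt(23) - 1.
Denominator becomes -367; numerator becomes 18*sqrt(23) + 188.

(-188 - 18*sqrt(23))/367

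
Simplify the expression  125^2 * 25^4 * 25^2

5^18

125^2 = 5^6; 25^4 = 5^8; 25^2 = 5^4
Combine exponents: 5^18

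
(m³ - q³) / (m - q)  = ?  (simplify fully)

Factor as (a-b)(a^2+ab+b^2) with a=m, b=q.

m² + m*q + q²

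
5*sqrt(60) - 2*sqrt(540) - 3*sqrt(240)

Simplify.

-14*sqrt(15)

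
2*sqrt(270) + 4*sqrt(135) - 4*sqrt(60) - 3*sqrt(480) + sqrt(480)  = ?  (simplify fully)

-2*sqrt(30) + 4*sqrt(15)

2*sqrt(270) = 6*sqrt(30); 4*sqrt(135) = 12*sqrt(15); 4*sqrt(60) = 8*sqrt(15); 3*sqrt(480) = 12*sqrt(30); sqrt(480) = 4*sqrt(30)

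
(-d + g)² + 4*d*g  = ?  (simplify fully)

(d + g)²

Expand the square and combine the 4*d*g term.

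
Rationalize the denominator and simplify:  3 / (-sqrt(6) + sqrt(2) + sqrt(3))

(3*sqrt(6) + 15*sqrt(3) + 21*sqrt(2) + 36)/23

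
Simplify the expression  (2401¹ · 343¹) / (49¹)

7^5

2401¹ = 7^4; 343¹ = 7^3; 49¹ = 7^2
Combine exponents: 7^5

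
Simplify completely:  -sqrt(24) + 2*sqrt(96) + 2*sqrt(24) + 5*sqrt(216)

40*sqrt(6)

sqrt(24) = 2*sqrt(6); 2*sqrt(96) = 8*sqrt(6); 2*sqrt(24) = 4*sqrt(6); 5*sqrt(216) = 30*sqrt(6)
Combine: (-2 + 8 + 4 + 30)·sqrt(6) = 40*sqrt(6)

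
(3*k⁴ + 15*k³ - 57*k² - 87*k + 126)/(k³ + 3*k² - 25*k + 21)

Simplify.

3*k + 6

Factor: 3*k⁴ + 15*k³ - 57*k² - 87*k + 126 = 3·(k - 3)·(k + 2)·(k + 7)·(k - 1);  k³ + 3*k² - 25*k + 21 = (k - 3)·(k + 7)·(k - 1)
Cancel the common factors (k + 7), (k - 1), (k - 3).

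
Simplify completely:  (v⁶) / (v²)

v⁴

Quotient: v⁴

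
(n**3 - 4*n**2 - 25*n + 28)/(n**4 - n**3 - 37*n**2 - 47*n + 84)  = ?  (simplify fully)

1/(n + 3)

Factor: n**3 - 4*n**2 - 25*n + 28 = (n + 4)*(n - 7)*(n - 1);  n**4 - n**3 - 37*n**2 - 47*n + 84 = (n - 1)*(n + 4)*(n + 3)*(n - 7)
Cancel the common factors (n - 1), (n + 4), (n - 7).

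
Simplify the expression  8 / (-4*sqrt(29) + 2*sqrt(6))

(-4*sqrt(29) - 2*sqrt(6))/55

Multiply numerator and denominator by 2*sqrt(6) + 4*sqrt(29).
Denominator becomes -440; numerator becomes 16*sqrt(6) + 32*sqrt(29).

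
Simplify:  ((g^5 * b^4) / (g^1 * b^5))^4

g^16/b^4

Inside the bracket: g^4 * (b^-1)
Raise to the power 4: g^16 * (b^-4)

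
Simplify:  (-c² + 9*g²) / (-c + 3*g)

Factor (3*g)^2 - c^2 and cancel (-c + 3*g).

c + 3*g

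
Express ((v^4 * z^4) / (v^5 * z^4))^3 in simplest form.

v^(-3)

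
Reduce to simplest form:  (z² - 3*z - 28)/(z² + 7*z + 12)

Factor: z² - 3*z - 28 = (z + 4)·(z - 7);  z² + 7*z + 12 = (z + 3)·(z + 4)
Cancel the common factor (z + 4).

(z - 7)/(z + 3)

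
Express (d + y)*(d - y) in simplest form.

Product of conjugates: (P+Q)(P-Q) = P^2 - Q^2.

d^2 - y^2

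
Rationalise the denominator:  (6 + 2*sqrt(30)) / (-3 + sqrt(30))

(4*sqrt(30) + 26)/7

Multiply numerator and denominator by -sqrt(30) - 3.
Denominator becomes -21; numerator becomes -78 - 12*sqrt(30).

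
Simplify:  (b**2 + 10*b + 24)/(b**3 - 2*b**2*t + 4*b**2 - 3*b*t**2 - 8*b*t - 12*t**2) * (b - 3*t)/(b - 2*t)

Factor: b**2 + 10*b + 24 = (b + 4)*(b + 6);  b**3 - 2*b**2*t + 4*b**2 - 3*b*t**2 - 8*b*t - 12*t**2 = (b + t)*(b - 3*t)*(b + 4)
Cancel the common factors (b - 3*t), (b + 4).

(-b - 6)/(-b**2 + b*t + 2*t**2)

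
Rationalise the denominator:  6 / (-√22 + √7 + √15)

Group as (√7 + √15) - √22; multiply by (√7 + √15) + √22, then rationalise the remaining surd.

(7*√15 + 15*√7 + √2310)/35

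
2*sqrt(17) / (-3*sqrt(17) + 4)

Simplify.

(-102 - 8*sqrt(17))/137

Multiply numerator and denominator by 4 + 3*sqrt(17).
Denominator becomes -137; numerator becomes 8*sqrt(17) + 102.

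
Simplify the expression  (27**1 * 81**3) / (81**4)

3**(-1)

27**1 = 3**3; 81**3 = 3**12; 81**4 = 3**16
Combine exponents: 3**(-1)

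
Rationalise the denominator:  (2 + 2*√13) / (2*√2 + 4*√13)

(-√26 - √2 + 2*√13 + 26)/50

Multiply numerator and denominator by -2*√2 + 4*√13.
Denominator becomes 200; numerator becomes -4*√26 - 4*√2 + 8*√13 + 104.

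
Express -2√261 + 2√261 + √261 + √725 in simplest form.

8*√29

2√261 = 6*√29; 2√261 = 6*√29; √261 = 3*√29; √725 = 5*√29
Combine: (-6 + 6 + 3 + 5)·√29 = 8*√29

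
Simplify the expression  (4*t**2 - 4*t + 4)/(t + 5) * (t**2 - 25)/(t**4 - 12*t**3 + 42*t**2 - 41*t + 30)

4/(t - 6)

Factor: 4*t**2 - 4*t + 4 = 4*(t**2 - t + 1);  t**2 - 25 = (t + 5)*(t - 5);  t**4 - 12*t**3 + 42*t**2 - 41*t + 30 = (t**2 - t + 1)*(t - 5)*(t - 6)
Cancel the common factors (t**2 - t + 1), (t - 5), (t + 5).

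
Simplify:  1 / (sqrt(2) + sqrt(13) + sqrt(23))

Group as (sqrt(2) + sqrt(23)) + sqrt(13); multiply by (sqrt(2) + sqrt(23)) - sqrt(13), then rationalise the remaining surd.

(-sqrt(598) - 4*sqrt(23) + 6*sqrt(13) + 17*sqrt(2))/20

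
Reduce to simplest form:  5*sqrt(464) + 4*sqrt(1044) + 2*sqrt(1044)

56*sqrt(29)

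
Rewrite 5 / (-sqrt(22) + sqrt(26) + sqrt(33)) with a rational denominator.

(-185*sqrt(22) + 75*sqrt(33) + 145*sqrt(26) + 220*sqrt(39))/2063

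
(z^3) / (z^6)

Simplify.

Quotient: (z^-3)

z^(-3)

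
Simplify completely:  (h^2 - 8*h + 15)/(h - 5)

h - 3

Factor: h^2 - 8*h + 15 = (h - 3)*(h - 5)
Cancel the common factor (h - 5).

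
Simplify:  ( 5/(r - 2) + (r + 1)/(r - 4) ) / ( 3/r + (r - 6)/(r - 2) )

(r^3 + 4*r^2 - 22*r)/(r^3 - 7*r^2 + 6*r + 24)

Numerator: 5/(r - 2) + (r + 1)/(r - 4) = (r^2 + 4*r - 22)/(r^2 - 6*r + 8)
Denominator: 3/r + (r - 6)/(r - 2) = (r^2 - 3*r - 6)/(r^2 - 2*r)
Divide: ((r^2 + 4*r - 22)/(r^2 - 6*r + 8)) · ((r^2 - 2*r)/(r^2 - 3*r - 6)) = (r^3 + 4*r^2 - 22*r)/(r^3 - 7*r^2 + 6*r + 24)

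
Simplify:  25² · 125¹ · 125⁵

5^22

25² = 5^4; 125¹ = 5^3; 125⁵ = 5^15
Combine exponents: 5^22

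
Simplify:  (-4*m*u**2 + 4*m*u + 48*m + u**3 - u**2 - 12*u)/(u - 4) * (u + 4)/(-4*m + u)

Factor: -4*m*u**2 + 4*m*u + 48*m + u**3 - u**2 - 12*u = (-4*m + u)*(u - 4)*(u + 3)
Cancel the common factors (-4*m + u), (u - 4).

u**2 + 7*u + 12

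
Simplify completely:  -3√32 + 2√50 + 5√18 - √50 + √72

3√32 = 12*√2; 2√50 = 10*√2; 5√18 = 15*√2; √50 = 5*√2; √72 = 6*√2
Combine: (-12 + 10 + 15 - 5 + 6)·√2 = 14*√2

14*√2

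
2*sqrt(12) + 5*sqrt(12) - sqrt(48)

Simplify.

10*sqrt(3)

2*sqrt(12) = 4*sqrt(3); 5*sqrt(12) = 10*sqrt(3); sqrt(48) = 4*sqrt(3)
Combine: (4 + 10 - 4)·sqrt(3) = 10*sqrt(3)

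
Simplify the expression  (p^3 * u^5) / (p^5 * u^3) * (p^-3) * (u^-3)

1/(p^5*u)

Quotient: (p^-2) * u^2
Multiply by (p^-3) * (u^-3): add exponents.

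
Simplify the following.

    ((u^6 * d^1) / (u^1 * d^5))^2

u^10/d^8

Inside the bracket: u^5 * (d^-4)
Raise to the power 2: u^10 * (d^-8)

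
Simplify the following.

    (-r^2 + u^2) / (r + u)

-r + u

Factor u^2 - r^2 and cancel (r + u).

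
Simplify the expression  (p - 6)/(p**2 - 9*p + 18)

1/(p - 3)

Factor: p**2 - 9*p + 18 = (p - 6)*(p - 3)
Cancel the common factor (p - 6).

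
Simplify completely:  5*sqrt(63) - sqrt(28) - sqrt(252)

5*sqrt(63) = 15*sqrt(7); sqrt(28) = 2*sqrt(7); sqrt(252) = 6*sqrt(7)
Combine: (15 - 2 - 6)·sqrt(7) = 7*sqrt(7)

7*sqrt(7)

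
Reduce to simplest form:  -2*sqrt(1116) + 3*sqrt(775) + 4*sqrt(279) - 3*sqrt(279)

2*sqrt(1116) = 12*sqrt(31); 3*sqrt(775) = 15*sqrt(31); 4*sqrt(279) = 12*sqrt(31); 3*sqrt(279) = 9*sqrt(31)
Combine: (-12 + 15 + 12 - 9)·sqrt(31) = 6*sqrt(31)

6*sqrt(31)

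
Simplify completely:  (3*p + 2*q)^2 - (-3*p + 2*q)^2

24*p*q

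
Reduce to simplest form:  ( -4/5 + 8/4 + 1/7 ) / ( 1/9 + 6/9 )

Numerator: -4/5 + 8/4 + 1/7 = 47/35
Denominator: 1/9 + 6/9 = 7/9
Divide: (47/35) · (9/7) = 423/245

423/245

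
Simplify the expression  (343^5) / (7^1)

343^5 = 7^15; 7^1 = 7^1
Combine exponents: 7^14

7^14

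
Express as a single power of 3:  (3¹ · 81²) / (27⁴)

3^(-3)

3¹ = 3^1; 81² = 3^8; 27⁴ = 3^12
Combine exponents: 3^(-3)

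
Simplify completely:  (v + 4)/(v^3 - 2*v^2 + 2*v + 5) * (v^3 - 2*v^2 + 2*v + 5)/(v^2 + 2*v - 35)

(v + 4)/(v^2 + 2*v - 35)

Factor: v^3 - 2*v^2 + 2*v + 5 = (v^2 - 3*v + 5)*(v + 1);  v^3 - 2*v^2 + 2*v + 5 = (v^2 - 3*v + 5)*(v + 1);  v^2 + 2*v - 35 = (v - 5)*(v + 7)
Cancel the common factors (v^2 - 3*v + 5), (v + 1).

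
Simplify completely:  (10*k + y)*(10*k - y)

100*k^2 - y^2

(10*k)^2 - (y)^2 = 100*k^2 - y^2.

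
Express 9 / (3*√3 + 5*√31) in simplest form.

Multiply numerator and denominator by -3*√3 + 5*√31.
Denominator becomes 748; numerator becomes -27*√3 + 45*√31.

(-27*√3 + 45*√31)/748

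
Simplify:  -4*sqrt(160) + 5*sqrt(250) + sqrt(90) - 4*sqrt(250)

-8*sqrt(10)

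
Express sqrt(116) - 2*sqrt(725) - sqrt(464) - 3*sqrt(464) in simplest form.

-24*sqrt(29)

sqrt(116) = 2*sqrt(29); 2*sqrt(725) = 10*sqrt(29); sqrt(464) = 4*sqrt(29); 3*sqrt(464) = 12*sqrt(29)
Combine: (2 - 10 - 4 - 12)·sqrt(29) = -24*sqrt(29)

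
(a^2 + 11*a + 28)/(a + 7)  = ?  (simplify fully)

Factor: a^2 + 11*a + 28 = (a + 7)*(a + 4)
Cancel the common factor (a + 7).

a + 4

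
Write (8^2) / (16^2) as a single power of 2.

8^2 = 2^6; 16^2 = 2^8
Combine exponents: 2^(-2)

2^(-2)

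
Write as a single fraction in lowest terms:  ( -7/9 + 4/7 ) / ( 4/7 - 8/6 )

Numerator: -7/9 + 4/7 = -13/63
Denominator: 4/7 - 8/6 = -16/21
Divide: (-13/63) · (-21/16) = 13/48

13/48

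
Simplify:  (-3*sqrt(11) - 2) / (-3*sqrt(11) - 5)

Multiply numerator and denominator by -5 + 3*sqrt(11).
Denominator becomes -74; numerator becomes -89 + 9*sqrt(11).

(-9*sqrt(11) + 89)/74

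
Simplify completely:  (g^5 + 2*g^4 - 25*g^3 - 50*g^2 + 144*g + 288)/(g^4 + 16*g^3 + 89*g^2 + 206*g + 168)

Factor: g^5 + 2*g^4 - 25*g^3 - 50*g^2 + 144*g + 288 = (g - 4)*(g - 3)*(g + 4)*(g + 3)*(g + 2);  g^4 + 16*g^3 + 89*g^2 + 206*g + 168 = (g + 3)*(g + 4)*(g + 7)*(g + 2)
Cancel the common factors (g + 4), (g + 3), (g + 2).

(g^2 - 7*g + 12)/(g + 7)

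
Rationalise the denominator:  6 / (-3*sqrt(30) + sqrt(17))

(-18*sqrt(30) - 6*sqrt(17))/253

Multiply numerator and denominator by sqrt(17) + 3*sqrt(30).
Denominator becomes -253; numerator becomes 6*sqrt(17) + 18*sqrt(30).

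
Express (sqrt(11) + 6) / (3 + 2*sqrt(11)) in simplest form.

(4 + 9*sqrt(11))/35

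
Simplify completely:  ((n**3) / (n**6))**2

Inside the bracket: (n**-3)
Raise to the power 2: (n**-6)

n**(-6)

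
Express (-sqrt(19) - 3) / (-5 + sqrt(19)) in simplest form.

Multiply numerator and denominator by -5 - sqrt(19).
Denominator becomes 6; numerator becomes 34 + 8*sqrt(19).

(17 + 4*sqrt(19))/3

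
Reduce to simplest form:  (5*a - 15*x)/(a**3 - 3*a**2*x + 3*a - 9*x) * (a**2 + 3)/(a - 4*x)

Factor: 5*a - 15*x = 5*(a - 3*x);  a**3 - 3*a**2*x + 3*a - 9*x = (a - 3*x)*(a**2 + 3)
Cancel the common factors (a**2 + 3), (a - 3*x).

-5/(-a + 4*x)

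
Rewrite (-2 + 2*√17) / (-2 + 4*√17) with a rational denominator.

Multiply numerator and denominator by -4*√17 - 2.
Denominator becomes -268; numerator becomes -132 + 4*√17.

(-√17 + 33)/67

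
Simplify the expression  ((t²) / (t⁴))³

Inside the bracket: (t^-2)
Raise to the power 3: (t^-6)

t^(-6)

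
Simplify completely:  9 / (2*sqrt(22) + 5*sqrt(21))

Multiply numerator and denominator by -2*sqrt(22) + 5*sqrt(21).
Denominator becomes 437; numerator becomes -18*sqrt(22) + 45*sqrt(21).

(-18*sqrt(22) + 45*sqrt(21))/437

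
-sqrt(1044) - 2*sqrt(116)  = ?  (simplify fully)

sqrt(1044) = 6*sqrt(29); 2*sqrt(116) = 4*sqrt(29)
Combine: (-6 - 4)·sqrt(29) = -10*sqrt(29)

-10*sqrt(29)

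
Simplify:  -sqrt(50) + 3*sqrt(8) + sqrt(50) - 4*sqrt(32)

-10*sqrt(2)

sqrt(50) = 5*sqrt(2); 3*sqrt(8) = 6*sqrt(2); sqrt(50) = 5*sqrt(2); 4*sqrt(32) = 16*sqrt(2)
Combine: (-5 + 6 + 5 - 16)·sqrt(2) = -10*sqrt(2)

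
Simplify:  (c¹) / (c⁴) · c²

Quotient: (c^-3)
Multiply by c²: add exponents.

1/c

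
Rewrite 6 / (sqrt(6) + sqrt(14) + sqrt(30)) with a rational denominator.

(-18*sqrt(70) - 15*sqrt(30) + 33*sqrt(14) + 57*sqrt(6))/59

Group as (sqrt(14) + sqrt(30)) + sqrt(6); multiply by (sqrt(14) + sqrt(30)) - sqrt(6), then rationalise the remaining surd.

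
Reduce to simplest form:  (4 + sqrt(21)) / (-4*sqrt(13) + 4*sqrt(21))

Multiply numerator and denominator by 4*sqrt(13) + 4*sqrt(21).
Denominator becomes 128; numerator becomes 16*sqrt(13) + 4*sqrt(273) + 16*sqrt(21) + 84.

(4*sqrt(13) + sqrt(273) + 4*sqrt(21) + 21)/32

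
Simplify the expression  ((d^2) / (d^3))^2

d^(-2)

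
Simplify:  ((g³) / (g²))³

g³

Inside the bracket: g¹
Raise to the power 3: g³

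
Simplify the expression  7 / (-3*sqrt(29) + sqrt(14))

(-21*sqrt(29) - 7*sqrt(14))/247

Multiply numerator and denominator by sqrt(14) + 3*sqrt(29).
Denominator becomes -247; numerator becomes 7*sqrt(14) + 21*sqrt(29).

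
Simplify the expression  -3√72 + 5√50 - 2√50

-3*√2

3√72 = 18*√2; 5√50 = 25*√2; 2√50 = 10*√2
Combine: (-18 + 25 - 10)·√2 = -3*√2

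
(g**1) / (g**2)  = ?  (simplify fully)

1/g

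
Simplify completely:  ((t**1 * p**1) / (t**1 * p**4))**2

p**(-6)

Inside the bracket: (p**-3)
Raise to the power 2: (p**-6)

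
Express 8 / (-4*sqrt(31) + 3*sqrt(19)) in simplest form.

Multiply numerator and denominator by 3*sqrt(19) + 4*sqrt(31).
Denominator becomes -325; numerator becomes 24*sqrt(19) + 32*sqrt(31).

(-32*sqrt(31) - 24*sqrt(19))/325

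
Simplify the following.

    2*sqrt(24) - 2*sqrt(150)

-6*sqrt(6)

2*sqrt(24) = 4*sqrt(6); 2*sqrt(150) = 10*sqrt(6)
Combine: (4 - 10)·sqrt(6) = -6*sqrt(6)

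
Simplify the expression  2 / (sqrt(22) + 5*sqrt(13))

(-2*sqrt(22) + 10*sqrt(13))/303

Multiply numerator and denominator by -sqrt(22) + 5*sqrt(13).
Denominator becomes 303; numerator becomes -2*sqrt(22) + 10*sqrt(13).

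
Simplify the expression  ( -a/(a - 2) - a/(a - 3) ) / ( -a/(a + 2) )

(2*a^2 - a - 10)/(a^2 - 5*a + 6)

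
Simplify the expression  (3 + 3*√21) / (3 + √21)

(-√21 + 9)/2

Multiply numerator and denominator by -√21 + 3.
Denominator becomes -12; numerator becomes -54 + 6*√21.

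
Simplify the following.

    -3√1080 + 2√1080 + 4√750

3√1080 = 18*√30; 2√1080 = 12*√30; 4√750 = 20*√30
Combine: (-18 + 12 + 20)·√30 = 14*√30

14*√30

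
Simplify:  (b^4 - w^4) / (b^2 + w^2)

Difference of fourth powers: factor out (b^2 + w^2).

b^2 - w^2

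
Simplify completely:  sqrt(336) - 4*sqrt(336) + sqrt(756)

sqrt(336) = 4*sqrt(21); 4*sqrt(336) = 16*sqrt(21); sqrt(756) = 6*sqrt(21)
Combine: (4 - 16 + 6)·sqrt(21) = -6*sqrt(21)

-6*sqrt(21)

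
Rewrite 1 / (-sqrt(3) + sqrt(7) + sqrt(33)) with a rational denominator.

Group as (sqrt(7) + sqrt(33)) - sqrt(3); multiply by (sqrt(7) + sqrt(33)) + sqrt(3), then rationalise the remaining surd.

(-29*sqrt(7) - 6*sqrt(77) + 37*sqrt(3) + 23*sqrt(33))/445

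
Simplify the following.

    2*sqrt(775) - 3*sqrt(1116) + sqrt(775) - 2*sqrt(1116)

-15*sqrt(31)

2*sqrt(775) = 10*sqrt(31); 3*sqrt(1116) = 18*sqrt(31); sqrt(775) = 5*sqrt(31); 2*sqrt(1116) = 12*sqrt(31)
Combine: (10 - 18 + 5 - 12)·sqrt(31) = -15*sqrt(31)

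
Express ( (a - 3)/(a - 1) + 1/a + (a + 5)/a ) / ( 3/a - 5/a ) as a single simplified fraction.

Numerator: (a - 3)/(a - 1) + 1/a + (a + 5)/a = (2*a^2 + 2*a - 6)/(a^2 - a)
Denominator: 3/a - 5/a = -2/a
Divide: ((2*a^2 + 2*a - 6)/(a^2 - a)) · (-a/2) = (-a^2 - a + 3)/(a - 1)

(-a^2 - a + 3)/(a - 1)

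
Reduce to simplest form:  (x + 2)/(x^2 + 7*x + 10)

1/(x + 5)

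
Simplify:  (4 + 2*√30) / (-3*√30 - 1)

(-176 - 10*√30)/269

Multiply numerator and denominator by -1 + 3*√30.
Denominator becomes -269; numerator becomes 10*√30 + 176.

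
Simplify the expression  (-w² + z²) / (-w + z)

Difference of squares: factor out (-w + z).

w + z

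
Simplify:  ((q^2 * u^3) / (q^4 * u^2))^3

Inside the bracket: (q^-2) * u^1
Raise to the power 3: (q^-6) * u^3

u^3/q^6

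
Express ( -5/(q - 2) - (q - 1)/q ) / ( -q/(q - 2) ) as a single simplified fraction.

Numerator: -5/(q - 2) - (q - 1)/q = (-q² - 2*q - 2)/(q² - 2*q)
Denominator: -q/(q - 2) = -q/(q - 2)
Divide: ((-q² - 2*q - 2)/(q² - 2*q)) · (-(q - 2)/q) = (q² + 2*q + 2)/q²

(q² + 2*q + 2)/q²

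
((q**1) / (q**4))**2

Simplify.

Inside the bracket: (q**-3)
Raise to the power 2: (q**-6)

q**(-6)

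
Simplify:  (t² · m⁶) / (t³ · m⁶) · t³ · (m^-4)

t²/m⁴

Quotient: (t^-1)
Multiply by t³ · (m^-4): add exponents.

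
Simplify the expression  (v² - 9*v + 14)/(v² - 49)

Factor: v² - 9*v + 14 = (v - 7)·(v - 2);  v² - 49 = (v - 7)·(v + 7)
Cancel the common factor (v - 7).

(v - 2)/(v + 7)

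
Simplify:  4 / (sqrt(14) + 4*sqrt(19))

(-2*sqrt(14) + 8*sqrt(19))/145

Multiply numerator and denominator by -4*sqrt(19) + sqrt(14).
Denominator becomes -290; numerator becomes -16*sqrt(19) + 4*sqrt(14).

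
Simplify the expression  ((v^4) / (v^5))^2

v^(-2)

Inside the bracket: (v^-1)
Raise to the power 2: (v^-2)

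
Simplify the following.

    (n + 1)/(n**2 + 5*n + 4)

Factor: n**2 + 5*n + 4 = (n + 1)*(n + 4)
Cancel the common factor (n + 1).

1/(n + 4)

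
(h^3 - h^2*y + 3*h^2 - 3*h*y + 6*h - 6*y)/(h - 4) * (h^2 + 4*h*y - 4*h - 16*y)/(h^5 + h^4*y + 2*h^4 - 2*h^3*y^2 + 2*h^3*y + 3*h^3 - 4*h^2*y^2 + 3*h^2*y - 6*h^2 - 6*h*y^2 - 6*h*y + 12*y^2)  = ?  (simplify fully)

(h + 4*y)/(h^2 + 2*h*y - h - 2*y)

Factor: h^3 - h^2*y + 3*h^2 - 3*h*y + 6*h - 6*y = (h^2 + 3*h + 6)*(h - y);  h^2 + 4*h*y - 4*h - 16*y = (h - 4)*(h + 4*y);  h^5 + h^4*y + 2*h^4 - 2*h^3*y^2 + 2*h^3*y + 3*h^3 - 4*h^2*y^2 + 3*h^2*y - 6*h^2 - 6*h*y^2 - 6*h*y + 12*y^2 = (h - y)*(h^2 + 3*h + 6)*(h + 2*y)*(h - 1)
Cancel the common factors (h^2 + 3*h + 6), (h - 4), (h - y).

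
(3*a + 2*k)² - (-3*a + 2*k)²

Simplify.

Write as f((2*k),(3*a)) - f((2*k),-(3*a)) and expand.

24*a*k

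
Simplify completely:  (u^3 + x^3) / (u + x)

u^2 - u*x + x^2

Factor as (a+b)(a^2-ab+b^2) with a=x, b=u.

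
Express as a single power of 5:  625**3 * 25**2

5**16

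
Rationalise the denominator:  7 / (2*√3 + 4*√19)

(-7*√3 + 14*√19)/146

Multiply numerator and denominator by -4*√19 + 2*√3.
Denominator becomes -292; numerator becomes -28*√19 + 14*√3.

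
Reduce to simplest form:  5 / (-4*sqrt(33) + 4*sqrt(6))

(-5*sqrt(33) - 5*sqrt(6))/108

Multiply numerator and denominator by 4*sqrt(6) + 4*sqrt(33).
Denominator becomes -432; numerator becomes 20*sqrt(6) + 20*sqrt(33).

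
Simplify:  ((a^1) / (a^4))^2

Inside the bracket: (a^-3)
Raise to the power 2: (a^-6)

a^(-6)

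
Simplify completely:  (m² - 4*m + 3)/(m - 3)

Factor: m² - 4*m + 3 = (m - 1)·(m - 3)
Cancel the common factor (m - 3).

m - 1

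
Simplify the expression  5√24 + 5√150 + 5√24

5√24 = 10*√6; 5√150 = 25*√6; 5√24 = 10*√6
Combine: (10 + 25 + 10)·√6 = 45*√6

45*√6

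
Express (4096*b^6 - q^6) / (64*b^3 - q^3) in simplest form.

64*b^3 + q^3

Difference of sixth powers: factor out (64*b^3 - q^3).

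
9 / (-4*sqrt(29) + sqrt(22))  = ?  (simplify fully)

Multiply numerator and denominator by sqrt(22) + 4*sqrt(29).
Denominator becomes -442; numerator becomes 9*sqrt(22) + 36*sqrt(29).

(-36*sqrt(29) - 9*sqrt(22))/442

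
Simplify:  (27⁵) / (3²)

3^13

27⁵ = 3^15; 3² = 3^2
Combine exponents: 3^13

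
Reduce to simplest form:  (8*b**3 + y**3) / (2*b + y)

y**3 + (2*b)**3 = (2*b + y)(4*b**2 - 2*b*y + y**2).

4*b**2 - 2*b*y + y**2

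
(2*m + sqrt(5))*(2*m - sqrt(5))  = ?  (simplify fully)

4*m^2 - 5

Product of conjugates: (P+Q)(P-Q) = P^2 - Q^2.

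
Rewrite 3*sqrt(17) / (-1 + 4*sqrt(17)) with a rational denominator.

Multiply numerator and denominator by -4*sqrt(17) - 1.
Denominator becomes -271; numerator becomes -204 - 3*sqrt(17).

(3*sqrt(17) + 204)/271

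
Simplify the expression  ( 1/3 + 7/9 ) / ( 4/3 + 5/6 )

20/39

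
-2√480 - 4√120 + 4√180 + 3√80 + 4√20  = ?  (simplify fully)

-16*√30 + 44*√5

2√480 = 8*√30; 4√120 = 8*√30; 4√180 = 24*√5; 3√80 = 12*√5; 4√20 = 8*√5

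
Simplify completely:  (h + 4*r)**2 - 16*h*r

(h - 4*r)**2

After expansion: h**2 - 8*h*r + 16*r**2 — a perfect-square trinomial.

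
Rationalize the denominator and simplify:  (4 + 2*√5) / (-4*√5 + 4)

(-7 - 3*√5)/8

Multiply numerator and denominator by 4 + 4*√5.
Denominator becomes -64; numerator becomes 24*√5 + 56.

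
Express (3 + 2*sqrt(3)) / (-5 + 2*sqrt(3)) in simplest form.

(-16*sqrt(3) - 27)/13

Multiply numerator and denominator by -5 - 2*sqrt(3).
Denominator becomes 13; numerator becomes -16*sqrt(3) - 27.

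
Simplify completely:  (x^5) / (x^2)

x^3

Quotient: x^3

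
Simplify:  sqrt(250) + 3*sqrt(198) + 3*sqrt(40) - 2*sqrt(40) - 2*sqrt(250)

-3*sqrt(10) + 9*sqrt(22)

sqrt(250) = 5*sqrt(10); 3*sqrt(198) = 9*sqrt(22); 3*sqrt(40) = 6*sqrt(10); 2*sqrt(40) = 4*sqrt(10); 2*sqrt(250) = 10*sqrt(10)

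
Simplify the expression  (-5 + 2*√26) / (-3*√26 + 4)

(-136 + 7*√26)/218

Multiply numerator and denominator by 4 + 3*√26.
Denominator becomes -218; numerator becomes -7*√26 + 136.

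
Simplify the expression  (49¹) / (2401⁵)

7^(-18)

49¹ = 7^2; 2401⁵ = 7^20
Combine exponents: 7^(-18)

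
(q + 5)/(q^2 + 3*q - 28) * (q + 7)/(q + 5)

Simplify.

1/(q - 4)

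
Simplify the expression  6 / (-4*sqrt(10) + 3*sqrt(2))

Multiply numerator and denominator by 3*sqrt(2) + 4*sqrt(10).
Denominator becomes -142; numerator becomes 18*sqrt(2) + 24*sqrt(10).

(-12*sqrt(10) - 9*sqrt(2))/71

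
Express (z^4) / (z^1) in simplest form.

z^3

Quotient: z^3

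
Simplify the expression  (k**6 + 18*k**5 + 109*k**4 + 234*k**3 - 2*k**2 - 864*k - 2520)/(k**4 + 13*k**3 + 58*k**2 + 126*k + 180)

Factor: k**6 + 18*k**5 + 109*k**4 + 234*k**3 - 2*k**2 - 864*k - 2520 = (k - 2)*(k + 7)*(k + 5)*(k + 6)*(k**2 + 2*k + 6);  k**4 + 13*k**3 + 58*k**2 + 126*k + 180 = (k + 6)*(k + 5)*(k**2 + 2*k + 6)
Cancel the common factors (k**2 + 2*k + 6), (k + 5), (k + 6).

k**2 + 5*k - 14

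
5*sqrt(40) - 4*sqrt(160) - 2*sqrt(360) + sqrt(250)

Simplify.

5*sqrt(40) = 10*sqrt(10); 4*sqrt(160) = 16*sqrt(10); 2*sqrt(360) = 12*sqrt(10); sqrt(250) = 5*sqrt(10)
Combine: (10 - 16 - 12 + 5)·sqrt(10) = -13*sqrt(10)

-13*sqrt(10)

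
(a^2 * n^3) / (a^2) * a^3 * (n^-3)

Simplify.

Quotient: n^3
Multiply by a^3 * (n^-3): add exponents.

a^3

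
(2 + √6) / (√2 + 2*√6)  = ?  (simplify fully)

(-√3 - √2 + 2*√6 + 6)/11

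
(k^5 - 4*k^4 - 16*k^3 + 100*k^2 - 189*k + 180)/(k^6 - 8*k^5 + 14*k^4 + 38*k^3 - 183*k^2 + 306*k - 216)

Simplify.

(k + 5)/(k^2 + k - 6)

Factor: k^5 - 4*k^4 - 16*k^3 + 100*k^2 - 189*k + 180 = (k - 3)*(k - 4)*(k^2 - 2*k + 3)*(k + 5);  k^6 - 8*k^5 + 14*k^4 + 38*k^3 - 183*k^2 + 306*k - 216 = (k - 3)*(k^2 - 2*k + 3)*(k - 4)*(k + 3)*(k - 2)
Cancel the common factors (k^2 - 2*k + 3), (k - 3), (k - 4).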